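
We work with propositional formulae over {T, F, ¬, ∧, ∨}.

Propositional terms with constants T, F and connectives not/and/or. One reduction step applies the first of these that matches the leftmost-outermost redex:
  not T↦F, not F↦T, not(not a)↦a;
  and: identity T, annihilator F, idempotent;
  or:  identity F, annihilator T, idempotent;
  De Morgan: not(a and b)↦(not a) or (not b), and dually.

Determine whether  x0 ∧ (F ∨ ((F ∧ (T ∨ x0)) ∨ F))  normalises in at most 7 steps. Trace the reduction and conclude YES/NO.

Answer: YES — reaches normal form F in 4 ≤ 7 steps

Working:
  start: x0 ∧ (F ∨ ((F ∧ (T ∨ x0)) ∨ F))
  →1  x0 ∧ ((F ∧ (T ∨ x0)) ∨ F)
  →2  x0 ∧ (F ∧ (T ∨ x0))
  →3  x0 ∧ F
  →4  F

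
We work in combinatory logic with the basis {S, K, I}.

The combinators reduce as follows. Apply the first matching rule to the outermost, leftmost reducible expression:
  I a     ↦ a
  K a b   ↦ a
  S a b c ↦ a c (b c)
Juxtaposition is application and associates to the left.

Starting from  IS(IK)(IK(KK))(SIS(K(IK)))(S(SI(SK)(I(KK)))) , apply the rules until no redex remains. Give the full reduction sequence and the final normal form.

  start: IS(IK)(IK(KK))(SIS(K(IK)))(S(SI(SK)(I(KK))))
  [1] S(IK)(IK(KK))(SIS(K(IK)))(S(SI(SK)(I(KK))))
  [2] IK(SIS(K(IK)))(IK(KK)(SIS(K(IK))))(S(SI(SK)(I(KK))))
  [3] K(SIS(K(IK)))(IK(KK)(SIS(K(IK))))(S(SI(SK)(I(KK))))
  [4] SIS(K(IK))(S(SI(SK)(I(KK))))
  [5] I(K(IK))(S(K(IK)))(S(SI(SK)(I(KK))))
  [6] K(IK)(S(K(IK)))(S(SI(SK)(I(KK))))
  [7] IK(S(SI(SK)(I(KK))))
  [8] K(S(SI(SK)(I(KK))))
  [9] K(S(I(I(KK))(SK(I(KK)))))
  [10] K(S(I(KK)(SK(I(KK)))))
  [11] K(S(KK(SK(I(KK)))))
  [12] K(SK)

Answer: normal form = K(SK)  (in 12 steps)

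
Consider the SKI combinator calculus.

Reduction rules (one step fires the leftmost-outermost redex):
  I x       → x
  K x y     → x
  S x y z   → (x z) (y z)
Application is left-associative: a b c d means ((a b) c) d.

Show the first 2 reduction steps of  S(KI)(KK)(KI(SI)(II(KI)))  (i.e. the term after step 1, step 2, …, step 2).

  start: S(KI)(KK)(KI(SI)(II(KI)))
  [1] KI(KI(SI)(II(KI)))(KK(KI(SI)(II(KI))))
  [2] I(KK(KI(SI)(II(KI))))

Answer: after 2 steps: I(KK(KI(SI)(II(KI))))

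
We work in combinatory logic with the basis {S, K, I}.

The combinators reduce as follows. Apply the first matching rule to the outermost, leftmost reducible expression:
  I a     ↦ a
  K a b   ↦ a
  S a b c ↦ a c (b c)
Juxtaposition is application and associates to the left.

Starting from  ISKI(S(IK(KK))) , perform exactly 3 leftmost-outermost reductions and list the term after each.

  start: ISKI(S(IK(KK)))
  →1  SKI(S(IK(KK)))
  →2  K(S(IK(KK)))(I(S(IK(KK))))
  →3  S(IK(KK))

Answer: after 3 steps: S(IK(KK))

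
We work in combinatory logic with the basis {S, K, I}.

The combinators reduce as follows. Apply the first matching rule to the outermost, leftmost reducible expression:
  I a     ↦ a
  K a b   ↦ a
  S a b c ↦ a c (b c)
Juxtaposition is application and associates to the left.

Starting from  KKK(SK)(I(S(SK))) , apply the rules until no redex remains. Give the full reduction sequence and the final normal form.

Answer: normal form = SK  (in 2 steps)

Reduction:
  start: KKK(SK)(I(S(SK)))
  [1] K(SK)(I(S(SK)))
  [2] SK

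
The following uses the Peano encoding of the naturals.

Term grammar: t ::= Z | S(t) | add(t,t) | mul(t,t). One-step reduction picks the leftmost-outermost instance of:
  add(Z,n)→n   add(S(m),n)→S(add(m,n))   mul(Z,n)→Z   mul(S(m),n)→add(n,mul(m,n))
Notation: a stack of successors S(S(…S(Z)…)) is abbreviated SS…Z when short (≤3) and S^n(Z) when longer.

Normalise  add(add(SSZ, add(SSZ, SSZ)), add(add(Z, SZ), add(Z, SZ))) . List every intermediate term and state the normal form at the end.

  start: add(add(SSZ, add(SSZ, SSZ)), add(add(Z, SZ), add(Z, SZ)))
  →1  add(S(add(SZ, add(SSZ, SSZ))), add(add(Z, SZ), add(Z, SZ)))
  →2  S(add(add(SZ, add(SSZ, SSZ)), add(add(Z, SZ), add(Z, SZ))))
  →3  S(add(S(add(Z, add(SSZ, SSZ))), add(add(Z, SZ), add(Z, SZ))))
  →4  S(S(add(add(Z, add(SSZ, SSZ)), add(add(Z, SZ), add(Z, SZ)))))
  →5  S(S(add(add(SSZ, SSZ), add(add(Z, SZ), add(Z, SZ)))))
  →6  S(S(add(S(add(SZ, SSZ)), add(add(Z, SZ), add(Z, SZ)))))
  →7  S(S(S(add(add(SZ, SSZ), add(add(Z, SZ), add(Z, SZ))))))
  →8  S(S(S(add(S(add(Z, SSZ)), add(add(Z, SZ), add(Z, SZ))))))
  →9  S(S(S(S(add(add(Z, SSZ), add(add(Z, SZ), add(Z, SZ)))))))
  →10  S(S(S(S(add(SSZ, add(add(Z, SZ), add(Z, SZ)))))))
  →11  S(S(S(S(S(add(SZ, add(add(Z, SZ), add(Z, SZ))))))))
  →12  S(S(S(S(S(S(add(Z, add(add(Z, SZ), add(Z, SZ)))))))))
  →13  S(S(S(S(S(S(add(add(Z, SZ), add(Z, SZ))))))))
  →14  S(S(S(S(S(S(add(SZ, add(Z, SZ))))))))
  →15  S(S(S(S(S(S(S(add(Z, add(Z, SZ)))))))))
  →16  S(S(S(S(S(S(S(add(Z, SZ))))))))
  →17  S^8(Z)

Answer: normal form = S^8(Z)  (in 17 steps)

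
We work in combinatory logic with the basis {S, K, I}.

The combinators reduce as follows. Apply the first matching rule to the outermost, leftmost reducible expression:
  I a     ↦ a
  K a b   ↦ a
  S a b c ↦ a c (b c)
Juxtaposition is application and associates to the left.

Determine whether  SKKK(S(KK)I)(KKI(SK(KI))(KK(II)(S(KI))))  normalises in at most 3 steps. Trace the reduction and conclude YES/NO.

Answer: YES — reaches normal form S(KK)I in 3 ≤ 3 steps

Derivation:
  start: SKKK(S(KK)I)(KKI(SK(KI))(KK(II)(S(KI))))
  [1] KK(KK)(S(KK)I)(KKI(SK(KI))(KK(II)(S(KI))))
  [2] K(S(KK)I)(KKI(SK(KI))(KK(II)(S(KI))))
  [3] S(KK)I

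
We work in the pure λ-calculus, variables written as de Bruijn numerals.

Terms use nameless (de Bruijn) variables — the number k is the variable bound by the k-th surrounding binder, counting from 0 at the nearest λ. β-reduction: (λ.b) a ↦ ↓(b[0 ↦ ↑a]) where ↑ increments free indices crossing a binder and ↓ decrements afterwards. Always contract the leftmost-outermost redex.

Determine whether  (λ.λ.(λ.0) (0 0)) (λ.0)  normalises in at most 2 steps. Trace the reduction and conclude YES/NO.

Answer: YES — reaches normal form λ.0 0 in 2 ≤ 2 steps

Derivation:
  start: (λ.λ.(λ.0) (0 0)) (λ.0)
  →1  λ.(λ.0) (0 0)
  →2  λ.0 0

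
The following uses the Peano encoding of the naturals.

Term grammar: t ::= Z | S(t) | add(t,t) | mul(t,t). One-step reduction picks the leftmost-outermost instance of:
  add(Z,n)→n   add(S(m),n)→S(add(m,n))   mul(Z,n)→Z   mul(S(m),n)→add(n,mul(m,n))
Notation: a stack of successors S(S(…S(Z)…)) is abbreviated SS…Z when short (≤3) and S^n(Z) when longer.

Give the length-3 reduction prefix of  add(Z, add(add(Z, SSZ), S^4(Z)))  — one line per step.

  start: add(Z, add(add(Z, SSZ), S^4(Z)))
  [1] add(add(Z, SSZ), S^4(Z))
  [2] add(SSZ, S^4(Z))
  [3] S(add(SZ, S^4(Z)))

Answer: after 3 steps: S(add(SZ, S^4(Z)))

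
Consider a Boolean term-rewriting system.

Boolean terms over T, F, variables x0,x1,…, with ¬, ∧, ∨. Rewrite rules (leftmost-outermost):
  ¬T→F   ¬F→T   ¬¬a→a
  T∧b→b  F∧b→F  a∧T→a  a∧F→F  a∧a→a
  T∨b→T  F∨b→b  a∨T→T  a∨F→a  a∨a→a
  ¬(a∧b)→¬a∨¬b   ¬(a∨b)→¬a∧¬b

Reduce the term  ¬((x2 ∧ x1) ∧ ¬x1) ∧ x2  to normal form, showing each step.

  start: ¬((x2 ∧ x1) ∧ ¬x1) ∧ x2
  →1  (¬(x2 ∧ x1) ∨ ¬¬x1) ∧ x2
  →2  ((¬x2 ∨ ¬x1) ∨ ¬¬x1) ∧ x2
  →3  ((¬x2 ∨ ¬x1) ∨ x1) ∧ x2

Answer: normal form = ((¬x2 ∨ ¬x1) ∨ x1) ∧ x2  (in 3 steps)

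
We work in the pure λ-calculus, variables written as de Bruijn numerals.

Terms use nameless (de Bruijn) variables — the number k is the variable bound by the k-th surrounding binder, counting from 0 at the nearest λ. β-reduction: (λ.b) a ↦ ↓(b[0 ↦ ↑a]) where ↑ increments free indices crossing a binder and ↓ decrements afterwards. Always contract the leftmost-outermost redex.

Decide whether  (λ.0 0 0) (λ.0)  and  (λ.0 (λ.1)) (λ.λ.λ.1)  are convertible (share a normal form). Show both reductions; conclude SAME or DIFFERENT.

Answer: DIFFERENT — A ⇓ λ.0, B ⇓ λ.λ.1

Reduction:
Term A:
  start: (λ.0 0 0) (λ.0)
  →1  (λ.0) (λ.0) (λ.0)
  →2  (λ.0) (λ.0)
  →3  λ.0

Term B:
  start: (λ.0 (λ.1)) (λ.λ.λ.1)
  →1  (λ.λ.λ.1) (λ.λ.λ.λ.1)
  →2  λ.λ.1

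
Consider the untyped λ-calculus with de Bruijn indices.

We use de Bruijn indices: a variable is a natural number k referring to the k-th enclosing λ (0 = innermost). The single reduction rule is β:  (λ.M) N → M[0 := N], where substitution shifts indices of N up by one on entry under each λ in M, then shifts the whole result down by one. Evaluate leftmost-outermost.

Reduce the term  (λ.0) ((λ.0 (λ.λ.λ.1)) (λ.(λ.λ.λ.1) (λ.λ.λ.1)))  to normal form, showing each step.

Answer: normal form = λ.λ.1  (in 4 steps)

Reduction:
  start: (λ.0) ((λ.0 (λ.λ.λ.1)) (λ.(λ.λ.λ.1) (λ.λ.λ.1)))
  step 1: (λ.0 (λ.λ.λ.1)) (λ.(λ.λ.λ.1) (λ.λ.λ.1))
  step 2: (λ.(λ.λ.λ.1) (λ.λ.λ.1)) (λ.λ.λ.1)
  step 3: (λ.λ.λ.1) (λ.λ.λ.1)
  step 4: λ.λ.1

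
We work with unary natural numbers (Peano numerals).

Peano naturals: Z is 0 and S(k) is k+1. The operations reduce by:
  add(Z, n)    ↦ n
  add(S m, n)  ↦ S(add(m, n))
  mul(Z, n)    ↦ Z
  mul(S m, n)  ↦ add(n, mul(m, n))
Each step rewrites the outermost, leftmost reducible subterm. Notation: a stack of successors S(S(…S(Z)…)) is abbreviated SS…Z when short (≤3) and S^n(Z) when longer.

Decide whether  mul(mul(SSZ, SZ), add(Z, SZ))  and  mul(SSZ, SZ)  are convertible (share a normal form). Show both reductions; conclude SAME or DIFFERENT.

Answer: SAME — A ⇓ SSZ, B ⇓ SSZ

Working:
Term A:
  start: mul(mul(SSZ, SZ), add(Z, SZ))
  [1] mul(add(SZ, mul(SZ, SZ)), add(Z, SZ))
  [2] mul(S(add(Z, mul(SZ, SZ))), add(Z, SZ))
  [3] add(add(Z, SZ), mul(add(Z, mul(SZ, SZ)), add(Z, SZ)))
  [4] add(SZ, mul(add(Z, mul(SZ, SZ)), add(Z, SZ)))
  [5] S(add(Z, mul(add(Z, mul(SZ, SZ)), add(Z, SZ))))
  [6] S(mul(add(Z, mul(SZ, SZ)), add(Z, SZ)))
  [7] S(mul(mul(SZ, SZ), add(Z, SZ)))
  [8] S(mul(add(SZ, mul(Z, SZ)), add(Z, SZ)))
  [9] S(mul(S(add(Z, mul(Z, SZ))), add(Z, SZ)))
  [10] S(add(add(Z, SZ), mul(add(Z, mul(Z, SZ)), add(Z, SZ))))
  [11] S(add(SZ, mul(add(Z, mul(Z, SZ)), add(Z, SZ))))
  [12] S(S(add(Z, mul(add(Z, mul(Z, SZ)), add(Z, SZ)))))
  [13] S(S(mul(add(Z, mul(Z, SZ)), add(Z, SZ))))
  [14] S(S(mul(mul(Z, SZ), add(Z, SZ))))
  [15] S(S(mul(Z, add(Z, SZ))))
  [16] SSZ

Term B:
  start: mul(SSZ, SZ)
  [1] add(SZ, mul(SZ, SZ))
  [2] S(add(Z, mul(SZ, SZ)))
  [3] S(mul(SZ, SZ))
  [4] S(add(SZ, mul(Z, SZ)))
  [5] S(S(add(Z, mul(Z, SZ))))
  [6] S(S(mul(Z, SZ)))
  [7] SSZ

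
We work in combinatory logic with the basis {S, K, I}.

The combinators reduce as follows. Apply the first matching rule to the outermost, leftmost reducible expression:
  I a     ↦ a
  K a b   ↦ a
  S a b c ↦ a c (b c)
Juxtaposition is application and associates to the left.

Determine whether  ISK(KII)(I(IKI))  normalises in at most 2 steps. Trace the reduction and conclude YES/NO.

  start: ISK(KII)(I(IKI))
  →1  SK(KII)(I(IKI))
  →2  K(I(IKI))(KII(I(IKI)))

Answer: NO — after 2 steps the term is K(I(IKI))(KII(I(IKI))), not yet normal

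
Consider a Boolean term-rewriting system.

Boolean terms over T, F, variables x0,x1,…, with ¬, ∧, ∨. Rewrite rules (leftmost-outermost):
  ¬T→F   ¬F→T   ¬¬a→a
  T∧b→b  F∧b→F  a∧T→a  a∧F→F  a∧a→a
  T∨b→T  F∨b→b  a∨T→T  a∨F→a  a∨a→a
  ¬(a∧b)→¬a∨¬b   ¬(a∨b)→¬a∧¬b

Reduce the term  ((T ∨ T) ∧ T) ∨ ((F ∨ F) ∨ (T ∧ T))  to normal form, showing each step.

  start: ((T ∨ T) ∧ T) ∨ ((F ∨ F) ∨ (T ∧ T))
  [1] (T ∨ T) ∨ ((F ∨ F) ∨ (T ∧ T))
  [2] T ∨ ((F ∨ F) ∨ (T ∧ T))
  [3] T

Answer: normal form = T  (in 3 steps)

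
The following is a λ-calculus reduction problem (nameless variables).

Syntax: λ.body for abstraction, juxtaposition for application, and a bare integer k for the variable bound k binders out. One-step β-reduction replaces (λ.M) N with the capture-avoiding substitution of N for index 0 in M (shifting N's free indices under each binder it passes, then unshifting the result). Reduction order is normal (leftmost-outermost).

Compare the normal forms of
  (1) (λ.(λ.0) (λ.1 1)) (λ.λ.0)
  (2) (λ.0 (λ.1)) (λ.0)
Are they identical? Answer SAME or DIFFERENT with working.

Answer: SAME — A ⇓ λ.λ.0, B ⇓ λ.λ.0

Derivation:
Term A:
  start: (λ.(λ.0) (λ.1 1)) (λ.λ.0)
  step 1: (λ.0) (λ.(λ.λ.0) (λ.λ.0))
  step 2: λ.(λ.λ.0) (λ.λ.0)
  step 3: λ.λ.0

Term B:
  start: (λ.0 (λ.1)) (λ.0)
  step 1: (λ.0) (λ.λ.0)
  step 2: λ.λ.0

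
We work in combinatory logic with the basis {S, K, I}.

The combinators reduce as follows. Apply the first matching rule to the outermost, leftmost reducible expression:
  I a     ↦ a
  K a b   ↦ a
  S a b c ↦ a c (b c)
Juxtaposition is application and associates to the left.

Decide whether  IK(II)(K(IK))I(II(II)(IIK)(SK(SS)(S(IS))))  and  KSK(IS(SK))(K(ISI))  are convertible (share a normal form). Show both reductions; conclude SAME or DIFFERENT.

Term A:
  start: IK(II)(K(IK))I(II(II)(IIK)(SK(SS)(S(IS))))
  →1  K(II)(K(IK))I(II(II)(IIK)(SK(SS)(S(IS))))
  →2  III(II(II)(IIK)(SK(SS)(S(IS))))
  →3  II(II(II)(IIK)(SK(SS)(S(IS))))
  →4  I(II(II)(IIK)(SK(SS)(S(IS))))
  →5  II(II)(IIK)(SK(SS)(S(IS)))
  →6  I(II)(IIK)(SK(SS)(S(IS)))
  →7  II(IIK)(SK(SS)(S(IS)))
  →8  I(IIK)(SK(SS)(S(IS)))
  →9  IIK(SK(SS)(S(IS)))
  →10  IK(SK(SS)(S(IS)))
  →11  K(SK(SS)(S(IS)))
  →12  K(K(S(IS))(SS(S(IS))))
  →13  K(S(IS))
  →14  K(SS)

Term B:
  start: KSK(IS(SK))(K(ISI))
  →1  S(IS(SK))(K(ISI))
  →2  S(S(SK))(K(ISI))
  →3  S(S(SK))(K(SI))

Answer: DIFFERENT — A ⇓ K(SS), B ⇓ S(S(SK))(K(SI))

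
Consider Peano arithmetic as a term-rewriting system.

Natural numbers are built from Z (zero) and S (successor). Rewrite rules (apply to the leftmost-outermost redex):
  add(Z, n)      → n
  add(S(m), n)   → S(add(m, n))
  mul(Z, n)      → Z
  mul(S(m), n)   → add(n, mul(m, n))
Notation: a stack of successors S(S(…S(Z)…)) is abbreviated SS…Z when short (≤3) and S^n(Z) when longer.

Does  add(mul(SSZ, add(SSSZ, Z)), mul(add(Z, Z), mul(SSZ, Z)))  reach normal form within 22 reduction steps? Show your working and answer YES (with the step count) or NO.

Answer: NO — after 22 steps the term is S(S(S(S(S(S(add(add(add(Z, Z), mul(Z, add(SSSZ, Z))), mul(add(Z, Z), mul(SSZ, Z))))))))), not yet normal

Reduction:
  start: add(mul(SSZ, add(SSSZ, Z)), mul(add(Z, Z), mul(SSZ, Z)))
  step 1: add(add(add(SSSZ, Z), mul(SZ, add(SSSZ, Z))), mul(add(Z, Z), mul(SSZ, Z)))
  step 2: add(add(S(add(SSZ, Z)), mul(SZ, add(SSSZ, Z))), mul(add(Z, Z), mul(SSZ, Z)))
  step 3: add(S(add(add(SSZ, Z), mul(SZ, add(SSSZ, Z)))), mul(add(Z, Z), mul(SSZ, Z)))
  step 4: S(add(add(add(SSZ, Z), mul(SZ, add(SSSZ, Z))), mul(add(Z, Z), mul(SSZ, Z))))
  step 5: S(add(add(S(add(SZ, Z)), mul(SZ, add(SSSZ, Z))), mul(add(Z, Z), mul(SSZ, Z))))
  step 6: S(add(S(add(add(SZ, Z), mul(SZ, add(SSSZ, Z)))), mul(add(Z, Z), mul(SSZ, Z))))
  step 7: S(S(add(add(add(SZ, Z), mul(SZ, add(SSSZ, Z))), mul(add(Z, Z), mul(SSZ, Z)))))
  step 8: S(S(add(add(S(add(Z, Z)), mul(SZ, add(SSSZ, Z))), mul(add(Z, Z), mul(SSZ, Z)))))
  step 9: S(S(add(S(add(add(Z, Z), mul(SZ, add(SSSZ, Z)))), mul(add(Z, Z), mul(SSZ, Z)))))
  step 10: S(S(S(add(add(add(Z, Z), mul(SZ, add(SSSZ, Z))), mul(add(Z, Z), mul(SSZ, Z))))))
  step 11: S(S(S(add(add(Z, mul(SZ, add(SSSZ, Z))), mul(add(Z, Z), mul(SSZ, Z))))))
  step 12: S(S(S(add(mul(SZ, add(SSSZ, Z)), mul(add(Z, Z), mul(SSZ, Z))))))
  step 13: S(S(S(add(add(add(SSSZ, Z), mul(Z, add(SSSZ, Z))), mul(add(Z, Z), mul(SSZ, Z))))))
  step 14: S(S(S(add(add(S(add(SSZ, Z)), mul(Z, add(SSSZ, Z))), mul(add(Z, Z), mul(SSZ, Z))))))
  step 15: S(S(S(add(S(add(add(SSZ, Z), mul(Z, add(SSSZ, Z)))), mul(add(Z, Z), mul(SSZ, Z))))))
  step 16: S(S(S(S(add(add(add(SSZ, Z), mul(Z, add(SSSZ, Z))), mul(add(Z, Z), mul(SSZ, Z)))))))
  step 17: S(S(S(S(add(add(S(add(SZ, Z)), mul(Z, add(SSSZ, Z))), mul(add(Z, Z), mul(SSZ, Z)))))))
  step 18: S(S(S(S(add(S(add(add(SZ, Z), mul(Z, add(SSSZ, Z)))), mul(add(Z, Z), mul(SSZ, Z)))))))
  step 19: S(S(S(S(S(add(add(add(SZ, Z), mul(Z, add(SSSZ, Z))), mul(add(Z, Z), mul(SSZ, Z))))))))
  step 20: S(S(S(S(S(add(add(S(add(Z, Z)), mul(Z, add(SSSZ, Z))), mul(add(Z, Z), mul(SSZ, Z))))))))
  step 21: S(S(S(S(S(add(S(add(add(Z, Z), mul(Z, add(SSSZ, Z)))), mul(add(Z, Z), mul(SSZ, Z))))))))
  step 22: S(S(S(S(S(S(add(add(add(Z, Z), mul(Z, add(SSSZ, Z))), mul(add(Z, Z), mul(SSZ, Z)))))))))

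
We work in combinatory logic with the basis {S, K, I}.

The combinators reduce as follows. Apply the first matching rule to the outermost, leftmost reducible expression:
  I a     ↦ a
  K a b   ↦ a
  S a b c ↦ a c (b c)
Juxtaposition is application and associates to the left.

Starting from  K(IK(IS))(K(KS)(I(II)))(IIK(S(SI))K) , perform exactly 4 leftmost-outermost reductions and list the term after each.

Answer: after 4 steps: S

Derivation:
  start: K(IK(IS))(K(KS)(I(II)))(IIK(S(SI))K)
  [1] IK(IS)(IIK(S(SI))K)
  [2] K(IS)(IIK(S(SI))K)
  [3] IS
  [4] S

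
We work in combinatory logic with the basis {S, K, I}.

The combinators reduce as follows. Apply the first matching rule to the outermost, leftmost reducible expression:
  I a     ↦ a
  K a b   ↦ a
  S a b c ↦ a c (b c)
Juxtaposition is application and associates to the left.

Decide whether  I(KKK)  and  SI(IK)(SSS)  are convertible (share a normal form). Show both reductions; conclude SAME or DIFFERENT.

Term A:
  start: I(KKK)
  step 1: KKK
  step 2: K

Term B:
  start: SI(IK)(SSS)
  step 1: I(SSS)(IK(SSS))
  step 2: SSS(IK(SSS))
  step 3: S(IK(SSS))(S(IK(SSS)))
  step 4: S(K(SSS))(S(IK(SSS)))
  step 5: S(K(SSS))(S(K(SSS)))

Answer: DIFFERENT — A ⇓ K, B ⇓ S(K(SSS))(S(K(SSS)))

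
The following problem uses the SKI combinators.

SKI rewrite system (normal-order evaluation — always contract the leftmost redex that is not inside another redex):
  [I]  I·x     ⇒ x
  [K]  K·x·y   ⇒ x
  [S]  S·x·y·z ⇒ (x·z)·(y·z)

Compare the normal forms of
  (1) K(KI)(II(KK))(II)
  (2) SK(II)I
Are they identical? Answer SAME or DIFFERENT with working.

Answer: SAME — A ⇓ I, B ⇓ I

Derivation:
Term A:
  start: K(KI)(II(KK))(II)
  step 1: KI(II)
  step 2: I

Term B:
  start: SK(II)I
  step 1: KI(III)
  step 2: I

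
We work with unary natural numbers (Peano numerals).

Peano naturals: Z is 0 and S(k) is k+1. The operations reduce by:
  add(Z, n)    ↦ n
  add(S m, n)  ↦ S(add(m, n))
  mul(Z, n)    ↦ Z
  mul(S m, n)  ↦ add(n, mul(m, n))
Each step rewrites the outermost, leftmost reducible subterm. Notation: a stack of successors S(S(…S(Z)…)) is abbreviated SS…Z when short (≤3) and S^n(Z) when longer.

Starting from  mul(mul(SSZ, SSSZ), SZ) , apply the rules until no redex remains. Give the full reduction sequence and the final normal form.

Answer: normal form = S^6(Z)  (in 30 steps)

Reduction:
  start: mul(mul(SSZ, SSSZ), SZ)
  [1] mul(add(SSSZ, mul(SZ, SSSZ)), SZ)
  [2] mul(S(add(SSZ, mul(SZ, SSSZ))), SZ)
  [3] add(SZ, mul(add(SSZ, mul(SZ, SSSZ)), SZ))
  [4] S(add(Z, mul(add(SSZ, mul(SZ, SSSZ)), SZ)))
  [5] S(mul(add(SSZ, mul(SZ, SSSZ)), SZ))
  [6] S(mul(S(add(SZ, mul(SZ, SSSZ))), SZ))
  [7] S(add(SZ, mul(add(SZ, mul(SZ, SSSZ)), SZ)))
  [8] S(S(add(Z, mul(add(SZ, mul(SZ, SSSZ)), SZ))))
  [9] S(S(mul(add(SZ, mul(SZ, SSSZ)), SZ)))
  [10] S(S(mul(S(add(Z, mul(SZ, SSSZ))), SZ)))
  [11] S(S(add(SZ, mul(add(Z, mul(SZ, SSSZ)), SZ))))
  [12] S(S(S(add(Z, mul(add(Z, mul(SZ, SSSZ)), SZ)))))
  [13] S(S(S(mul(add(Z, mul(SZ, SSSZ)), SZ))))
  [14] S(S(S(mul(mul(SZ, SSSZ), SZ))))
  [15] S(S(S(mul(add(SSSZ, mul(Z, SSSZ)), SZ))))
  [16] S(S(S(mul(S(add(SSZ, mul(Z, SSSZ))), SZ))))
  [17] S(S(S(add(SZ, mul(add(SSZ, mul(Z, SSSZ)), SZ)))))
  [18] S(S(S(S(add(Z, mul(add(SSZ, mul(Z, SSSZ)), SZ))))))
  [19] S(S(S(S(mul(add(SSZ, mul(Z, SSSZ)), SZ)))))
  [20] S(S(S(S(mul(S(add(SZ, mul(Z, SSSZ))), SZ)))))
  [21] S(S(S(S(add(SZ, mul(add(SZ, mul(Z, SSSZ)), SZ))))))
  [22] S(S(S(S(S(add(Z, mul(add(SZ, mul(Z, SSSZ)), SZ)))))))
  [23] S(S(S(S(S(mul(add(SZ, mul(Z, SSSZ)), SZ))))))
  [24] S(S(S(S(S(mul(S(add(Z, mul(Z, SSSZ))), SZ))))))
  [25] S(S(S(S(S(add(SZ, mul(add(Z, mul(Z, SSSZ)), SZ)))))))
  [26] S(S(S(S(S(S(add(Z, mul(add(Z, mul(Z, SSSZ)), SZ))))))))
  [27] S(S(S(S(S(S(mul(add(Z, mul(Z, SSSZ)), SZ)))))))
  [28] S(S(S(S(S(S(mul(mul(Z, SSSZ), SZ)))))))
  [29] S(S(S(S(S(S(mul(Z, SZ)))))))
  [30] S^6(Z)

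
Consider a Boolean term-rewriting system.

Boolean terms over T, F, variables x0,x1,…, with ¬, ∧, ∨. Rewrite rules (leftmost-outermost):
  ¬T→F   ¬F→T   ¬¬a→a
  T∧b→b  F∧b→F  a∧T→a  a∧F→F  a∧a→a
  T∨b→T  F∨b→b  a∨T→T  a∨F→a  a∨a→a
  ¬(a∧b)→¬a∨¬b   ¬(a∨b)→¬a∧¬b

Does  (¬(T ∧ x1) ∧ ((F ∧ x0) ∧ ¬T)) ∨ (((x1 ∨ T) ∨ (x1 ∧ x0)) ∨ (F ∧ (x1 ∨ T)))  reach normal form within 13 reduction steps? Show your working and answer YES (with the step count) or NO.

  start: (¬(T ∧ x1) ∧ ((F ∧ x0) ∧ ¬T)) ∨ (((x1 ∨ T) ∨ (x1 ∧ x0)) ∨ (F ∧ (x1 ∨ T)))
  →1  ((¬T ∨ ¬x1) ∧ ((F ∧ x0) ∧ ¬T)) ∨ (((x1 ∨ T) ∨ (x1 ∧ x0)) ∨ (F ∧ (x1 ∨ T)))
  →2  ((F ∨ ¬x1) ∧ ((F ∧ x0) ∧ ¬T)) ∨ (((x1 ∨ T) ∨ (x1 ∧ x0)) ∨ (F ∧ (x1 ∨ T)))
  →3  (¬x1 ∧ ((F ∧ x0) ∧ ¬T)) ∨ (((x1 ∨ T) ∨ (x1 ∧ x0)) ∨ (F ∧ (x1 ∨ T)))
  →4  (¬x1 ∧ (F ∧ ¬T)) ∨ (((x1 ∨ T) ∨ (x1 ∧ x0)) ∨ (F ∧ (x1 ∨ T)))
  →5  (¬x1 ∧ F) ∨ (((x1 ∨ T) ∨ (x1 ∧ x0)) ∨ (F ∧ (x1 ∨ T)))
  →6  F ∨ (((x1 ∨ T) ∨ (x1 ∧ x0)) ∨ (F ∧ (x1 ∨ T)))
  →7  ((x1 ∨ T) ∨ (x1 ∧ x0)) ∨ (F ∧ (x1 ∨ T))
  →8  (T ∨ (x1 ∧ x0)) ∨ (F ∧ (x1 ∨ T))
  →9  T ∨ (F ∧ (x1 ∨ T))
  →10  T

Answer: YES — reaches normal form T in 10 ≤ 13 steps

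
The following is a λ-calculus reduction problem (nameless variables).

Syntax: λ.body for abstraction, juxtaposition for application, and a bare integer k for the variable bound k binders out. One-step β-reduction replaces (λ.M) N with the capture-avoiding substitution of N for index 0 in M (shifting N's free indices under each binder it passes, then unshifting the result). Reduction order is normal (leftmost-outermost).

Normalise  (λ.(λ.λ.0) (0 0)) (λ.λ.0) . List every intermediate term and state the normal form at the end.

  start: (λ.(λ.λ.0) (0 0)) (λ.λ.0)
  →1  (λ.λ.0) ((λ.λ.0) (λ.λ.0))
  →2  λ.0

Answer: normal form = λ.0  (in 2 steps)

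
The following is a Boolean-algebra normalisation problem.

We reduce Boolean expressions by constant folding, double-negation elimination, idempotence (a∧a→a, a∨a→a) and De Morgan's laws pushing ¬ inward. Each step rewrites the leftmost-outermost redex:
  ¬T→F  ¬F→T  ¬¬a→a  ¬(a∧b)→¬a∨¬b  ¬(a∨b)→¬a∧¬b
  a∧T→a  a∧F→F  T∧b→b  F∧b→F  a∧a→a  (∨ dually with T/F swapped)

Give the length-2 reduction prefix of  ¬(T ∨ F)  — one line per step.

  start: ¬(T ∨ F)
  [1] ¬T ∧ ¬F
  [2] F ∧ ¬F

Answer: after 2 steps: F ∧ ¬F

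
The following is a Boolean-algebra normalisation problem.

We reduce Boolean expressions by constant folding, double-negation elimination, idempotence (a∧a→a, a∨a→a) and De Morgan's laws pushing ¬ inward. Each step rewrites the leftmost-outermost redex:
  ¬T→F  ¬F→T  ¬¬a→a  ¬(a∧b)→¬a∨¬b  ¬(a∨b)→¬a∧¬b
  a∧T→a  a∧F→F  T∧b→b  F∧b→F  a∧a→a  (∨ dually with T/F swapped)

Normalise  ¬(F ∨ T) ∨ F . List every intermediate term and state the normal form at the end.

  start: ¬(F ∨ T) ∨ F
  →1  ¬(F ∨ T)
  →2  ¬F ∧ ¬T
  →3  T ∧ ¬T
  →4  ¬T
  →5  F

Answer: normal form = F  (in 5 steps)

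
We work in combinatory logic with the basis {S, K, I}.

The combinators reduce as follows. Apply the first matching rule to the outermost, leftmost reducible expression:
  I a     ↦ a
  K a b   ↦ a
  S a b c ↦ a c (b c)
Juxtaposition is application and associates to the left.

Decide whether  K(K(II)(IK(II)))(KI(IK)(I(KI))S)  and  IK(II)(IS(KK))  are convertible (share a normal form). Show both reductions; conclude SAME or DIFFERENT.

Answer: SAME — A ⇓ I, B ⇓ I

Derivation:
Term A:
  start: K(K(II)(IK(II)))(KI(IK)(I(KI))S)
  step 1: K(II)(IK(II))
  step 2: II
  step 3: I

Term B:
  start: IK(II)(IS(KK))
  step 1: K(II)(IS(KK))
  step 2: II
  step 3: I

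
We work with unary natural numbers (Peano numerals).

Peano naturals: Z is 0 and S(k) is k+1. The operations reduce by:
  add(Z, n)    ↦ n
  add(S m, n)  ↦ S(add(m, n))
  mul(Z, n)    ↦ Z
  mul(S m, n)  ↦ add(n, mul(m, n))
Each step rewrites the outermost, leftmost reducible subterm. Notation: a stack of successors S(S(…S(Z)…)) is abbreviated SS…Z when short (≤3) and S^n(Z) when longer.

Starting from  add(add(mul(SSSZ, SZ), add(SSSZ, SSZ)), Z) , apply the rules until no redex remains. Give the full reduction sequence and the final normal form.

  start: add(add(mul(SSSZ, SZ), add(SSSZ, SSZ)), Z)
  [1] add(add(add(SZ, mul(SSZ, SZ)), add(SSSZ, SSZ)), Z)
  [2] add(add(S(add(Z, mul(SSZ, SZ))), add(SSSZ, SSZ)), Z)
  [3] add(S(add(add(Z, mul(SSZ, SZ)), add(SSSZ, SSZ))), Z)
  [4] S(add(add(add(Z, mul(SSZ, SZ)), add(SSSZ, SSZ)), Z))
  [5] S(add(add(mul(SSZ, SZ), add(SSSZ, SSZ)), Z))
  [6] S(add(add(add(SZ, mul(SZ, SZ)), add(SSSZ, SSZ)), Z))
  [7] S(add(add(S(add(Z, mul(SZ, SZ))), add(SSSZ, SSZ)), Z))
  [8] S(add(S(add(add(Z, mul(SZ, SZ)), add(SSSZ, SSZ))), Z))
  [9] S(S(add(add(add(Z, mul(SZ, SZ)), add(SSSZ, SSZ)), Z)))
  [10] S(S(add(add(mul(SZ, SZ), add(SSSZ, SSZ)), Z)))
  [11] S(S(add(add(add(SZ, mul(Z, SZ)), add(SSSZ, SSZ)), Z)))
  [12] S(S(add(add(S(add(Z, mul(Z, SZ))), add(SSSZ, SSZ)), Z)))
  [13] S(S(add(S(add(add(Z, mul(Z, SZ)), add(SSSZ, SSZ))), Z)))
  [14] S(S(S(add(add(add(Z, mul(Z, SZ)), add(SSSZ, SSZ)), Z))))
  [15] S(S(S(add(add(mul(Z, SZ), add(SSSZ, SSZ)), Z))))
  [16] S(S(S(add(add(Z, add(SSSZ, SSZ)), Z))))
  [17] S(S(S(add(add(SSSZ, SSZ), Z))))
  [18] S(S(S(add(S(add(SSZ, SSZ)), Z))))
  [19] S(S(S(S(add(add(SSZ, SSZ), Z)))))
  [20] S(S(S(S(add(S(add(SZ, SSZ)), Z)))))
  [21] S(S(S(S(S(add(add(SZ, SSZ), Z))))))
  [22] S(S(S(S(S(add(S(add(Z, SSZ)), Z))))))
  [23] S(S(S(S(S(S(add(add(Z, SSZ), Z)))))))
  [24] S(S(S(S(S(S(add(SSZ, Z)))))))
  [25] S(S(S(S(S(S(S(add(SZ, Z))))))))
  [26] S(S(S(S(S(S(S(S(add(Z, Z)))))))))
  [27] S^8(Z)

Answer: normal form = S^8(Z)  (in 27 steps)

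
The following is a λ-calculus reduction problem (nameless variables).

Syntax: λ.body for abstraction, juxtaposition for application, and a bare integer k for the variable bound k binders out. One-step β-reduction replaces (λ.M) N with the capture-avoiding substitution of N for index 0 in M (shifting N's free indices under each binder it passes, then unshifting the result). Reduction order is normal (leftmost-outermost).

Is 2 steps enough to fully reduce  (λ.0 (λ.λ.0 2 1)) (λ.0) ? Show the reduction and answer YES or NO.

Answer: YES — reaches normal form λ.λ.0 (λ.0) 1 in 2 ≤ 2 steps

Reduction:
  start: (λ.0 (λ.λ.0 2 1)) (λ.0)
  step 1: (λ.0) (λ.λ.0 (λ.0) 1)
  step 2: λ.λ.0 (λ.0) 1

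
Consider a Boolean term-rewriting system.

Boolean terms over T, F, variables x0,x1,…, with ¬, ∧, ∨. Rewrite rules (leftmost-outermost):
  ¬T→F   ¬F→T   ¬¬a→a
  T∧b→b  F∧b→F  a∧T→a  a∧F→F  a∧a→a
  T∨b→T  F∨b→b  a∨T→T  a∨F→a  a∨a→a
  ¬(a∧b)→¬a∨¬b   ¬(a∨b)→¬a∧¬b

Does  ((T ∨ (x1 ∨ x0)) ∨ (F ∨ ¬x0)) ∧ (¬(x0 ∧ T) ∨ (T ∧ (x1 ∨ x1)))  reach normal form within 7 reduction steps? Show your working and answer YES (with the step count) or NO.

Answer: NO — after 7 steps the term is ¬x0 ∨ (x1 ∨ x1), not yet normal

Derivation:
  start: ((T ∨ (x1 ∨ x0)) ∨ (F ∨ ¬x0)) ∧ (¬(x0 ∧ T) ∨ (T ∧ (x1 ∨ x1)))
  step 1: (T ∨ (F ∨ ¬x0)) ∧ (¬(x0 ∧ T) ∨ (T ∧ (x1 ∨ x1)))
  step 2: T ∧ (¬(x0 ∧ T) ∨ (T ∧ (x1 ∨ x1)))
  step 3: ¬(x0 ∧ T) ∨ (T ∧ (x1 ∨ x1))
  step 4: (¬x0 ∨ ¬T) ∨ (T ∧ (x1 ∨ x1))
  step 5: (¬x0 ∨ F) ∨ (T ∧ (x1 ∨ x1))
  step 6: ¬x0 ∨ (T ∧ (x1 ∨ x1))
  step 7: ¬x0 ∨ (x1 ∨ x1)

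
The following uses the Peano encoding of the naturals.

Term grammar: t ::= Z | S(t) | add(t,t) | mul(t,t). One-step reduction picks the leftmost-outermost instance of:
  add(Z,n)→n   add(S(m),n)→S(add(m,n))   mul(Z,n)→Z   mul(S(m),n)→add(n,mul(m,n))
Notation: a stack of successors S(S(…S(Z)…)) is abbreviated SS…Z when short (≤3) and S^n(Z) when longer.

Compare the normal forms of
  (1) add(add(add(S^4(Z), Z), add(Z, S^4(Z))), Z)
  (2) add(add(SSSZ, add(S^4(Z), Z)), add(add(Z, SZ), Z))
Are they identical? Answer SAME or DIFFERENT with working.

Term A:
  start: add(add(add(S^4(Z), Z), add(Z, S^4(Z))), Z)
  [1] add(add(S(add(SSSZ, Z)), add(Z, S^4(Z))), Z)
  [2] add(S(add(add(SSSZ, Z), add(Z, S^4(Z)))), Z)
  [3] S(add(add(add(SSSZ, Z), add(Z, S^4(Z))), Z))
  [4] S(add(add(S(add(SSZ, Z)), add(Z, S^4(Z))), Z))
  [5] S(add(S(add(add(SSZ, Z), add(Z, S^4(Z)))), Z))
  [6] S(S(add(add(add(SSZ, Z), add(Z, S^4(Z))), Z)))
  [7] S(S(add(add(S(add(SZ, Z)), add(Z, S^4(Z))), Z)))
  [8] S(S(add(S(add(add(SZ, Z), add(Z, S^4(Z)))), Z)))
  [9] S(S(S(add(add(add(SZ, Z), add(Z, S^4(Z))), Z))))
  [10] S(S(S(add(add(S(add(Z, Z)), add(Z, S^4(Z))), Z))))
  [11] S(S(S(add(S(add(add(Z, Z), add(Z, S^4(Z)))), Z))))
  [12] S(S(S(S(add(add(add(Z, Z), add(Z, S^4(Z))), Z)))))
  [13] S(S(S(S(add(add(Z, add(Z, S^4(Z))), Z)))))
  [14] S(S(S(S(add(add(Z, S^4(Z)), Z)))))
  [15] S(S(S(S(add(S^4(Z), Z)))))
  [16] S(S(S(S(S(add(SSSZ, Z))))))
  [17] S(S(S(S(S(S(add(SSZ, Z)))))))
  [18] S(S(S(S(S(S(S(add(SZ, Z))))))))
  [19] S(S(S(S(S(S(S(S(add(Z, Z)))))))))
  [20] S^8(Z)

Term B:
  start: add(add(SSSZ, add(S^4(Z), Z)), add(add(Z, SZ), Z))
  [1] add(S(add(SSZ, add(S^4(Z), Z))), add(add(Z, SZ), Z))
  [2] S(add(add(SSZ, add(S^4(Z), Z)), add(add(Z, SZ), Z)))
  [3] S(add(S(add(SZ, add(S^4(Z), Z))), add(add(Z, SZ), Z)))
  [4] S(S(add(add(SZ, add(S^4(Z), Z)), add(add(Z, SZ), Z))))
  [5] S(S(add(S(add(Z, add(S^4(Z), Z))), add(add(Z, SZ), Z))))
  [6] S(S(S(add(add(Z, add(S^4(Z), Z)), add(add(Z, SZ), Z)))))
  [7] S(S(S(add(add(S^4(Z), Z), add(add(Z, SZ), Z)))))
  [8] S(S(S(add(S(add(SSSZ, Z)), add(add(Z, SZ), Z)))))
  [9] S(S(S(S(add(add(SSSZ, Z), add(add(Z, SZ), Z))))))
  [10] S(S(S(S(add(S(add(SSZ, Z)), add(add(Z, SZ), Z))))))
  [11] S(S(S(S(S(add(add(SSZ, Z), add(add(Z, SZ), Z)))))))
  [12] S(S(S(S(S(add(S(add(SZ, Z)), add(add(Z, SZ), Z)))))))
  [13] S(S(S(S(S(S(add(add(SZ, Z), add(add(Z, SZ), Z))))))))
  [14] S(S(S(S(S(S(add(S(add(Z, Z)), add(add(Z, SZ), Z))))))))
  [15] S(S(S(S(S(S(S(add(add(Z, Z), add(add(Z, SZ), Z)))))))))
  [16] S(S(S(S(S(S(S(add(Z, add(add(Z, SZ), Z)))))))))
  [17] S(S(S(S(S(S(S(add(add(Z, SZ), Z))))))))
  [18] S(S(S(S(S(S(S(add(SZ, Z))))))))
  [19] S(S(S(S(S(S(S(S(add(Z, Z)))))))))
  [20] S^8(Z)

Answer: SAME — A ⇓ S^8(Z), B ⇓ S^8(Z)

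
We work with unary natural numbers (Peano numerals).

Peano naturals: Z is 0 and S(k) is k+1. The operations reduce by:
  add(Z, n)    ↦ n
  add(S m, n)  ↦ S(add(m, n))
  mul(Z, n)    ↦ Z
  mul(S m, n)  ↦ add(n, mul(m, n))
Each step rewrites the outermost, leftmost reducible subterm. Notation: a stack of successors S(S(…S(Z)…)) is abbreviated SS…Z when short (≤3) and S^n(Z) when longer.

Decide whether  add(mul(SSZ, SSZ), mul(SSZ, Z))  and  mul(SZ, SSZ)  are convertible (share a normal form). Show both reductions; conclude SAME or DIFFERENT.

Term A:
  start: add(mul(SSZ, SSZ), mul(SSZ, Z))
  [1] add(add(SSZ, mul(SZ, SSZ)), mul(SSZ, Z))
  [2] add(S(add(SZ, mul(SZ, SSZ))), mul(SSZ, Z))
  [3] S(add(add(SZ, mul(SZ, SSZ)), mul(SSZ, Z)))
  [4] S(add(S(add(Z, mul(SZ, SSZ))), mul(SSZ, Z)))
  [5] S(S(add(add(Z, mul(SZ, SSZ)), mul(SSZ, Z))))
  [6] S(S(add(mul(SZ, SSZ), mul(SSZ, Z))))
  [7] S(S(add(add(SSZ, mul(Z, SSZ)), mul(SSZ, Z))))
  [8] S(S(add(S(add(SZ, mul(Z, SSZ))), mul(SSZ, Z))))
  [9] S(S(S(add(add(SZ, mul(Z, SSZ)), mul(SSZ, Z)))))
  [10] S(S(S(add(S(add(Z, mul(Z, SSZ))), mul(SSZ, Z)))))
  [11] S(S(S(S(add(add(Z, mul(Z, SSZ)), mul(SSZ, Z))))))
  [12] S(S(S(S(add(mul(Z, SSZ), mul(SSZ, Z))))))
  [13] S(S(S(S(add(Z, mul(SSZ, Z))))))
  [14] S(S(S(S(mul(SSZ, Z)))))
  [15] S(S(S(S(add(Z, mul(SZ, Z))))))
  [16] S(S(S(S(mul(SZ, Z)))))
  [17] S(S(S(S(add(Z, mul(Z, Z))))))
  [18] S(S(S(S(mul(Z, Z)))))
  [19] S^4(Z)

Term B:
  start: mul(SZ, SSZ)
  [1] add(SSZ, mul(Z, SSZ))
  [2] S(add(SZ, mul(Z, SSZ)))
  [3] S(S(add(Z, mul(Z, SSZ))))
  [4] S(S(mul(Z, SSZ)))
  [5] SSZ

Answer: DIFFERENT — A ⇓ S^4(Z), B ⇓ SSZ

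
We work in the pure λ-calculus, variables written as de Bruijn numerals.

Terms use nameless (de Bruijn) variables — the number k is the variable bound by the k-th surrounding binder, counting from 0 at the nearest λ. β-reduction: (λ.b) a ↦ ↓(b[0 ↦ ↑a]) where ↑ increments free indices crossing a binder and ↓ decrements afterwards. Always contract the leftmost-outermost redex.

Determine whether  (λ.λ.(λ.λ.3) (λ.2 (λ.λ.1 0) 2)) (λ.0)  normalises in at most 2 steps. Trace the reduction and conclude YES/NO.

  start: (λ.λ.(λ.λ.3) (λ.2 (λ.λ.1 0) 2)) (λ.0)
  →1  λ.(λ.λ.λ.0) (λ.(λ.0) (λ.λ.1 0) (λ.0))
  →2  λ.λ.λ.0

Answer: YES — reaches normal form λ.λ.λ.0 in 2 ≤ 2 steps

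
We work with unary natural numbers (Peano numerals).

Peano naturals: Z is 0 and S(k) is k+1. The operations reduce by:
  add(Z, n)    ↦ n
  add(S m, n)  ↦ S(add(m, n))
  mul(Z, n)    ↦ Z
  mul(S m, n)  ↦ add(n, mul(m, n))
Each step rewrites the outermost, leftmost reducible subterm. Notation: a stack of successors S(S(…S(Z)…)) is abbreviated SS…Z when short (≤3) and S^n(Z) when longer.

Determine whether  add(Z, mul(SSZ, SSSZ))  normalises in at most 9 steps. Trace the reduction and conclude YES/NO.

Answer: NO — after 9 steps the term is S(S(S(S(S(add(SZ, mul(Z, SSSZ))))))), not yet normal

Working:
  start: add(Z, mul(SSZ, SSSZ))
  [1] mul(SSZ, SSSZ)
  [2] add(SSSZ, mul(SZ, SSSZ))
  [3] S(add(SSZ, mul(SZ, SSSZ)))
  [4] S(S(add(SZ, mul(SZ, SSSZ))))
  [5] S(S(S(add(Z, mul(SZ, SSSZ)))))
  [6] S(S(S(mul(SZ, SSSZ))))
  [7] S(S(S(add(SSSZ, mul(Z, SSSZ)))))
  [8] S(S(S(S(add(SSZ, mul(Z, SSSZ))))))
  [9] S(S(S(S(S(add(SZ, mul(Z, SSSZ)))))))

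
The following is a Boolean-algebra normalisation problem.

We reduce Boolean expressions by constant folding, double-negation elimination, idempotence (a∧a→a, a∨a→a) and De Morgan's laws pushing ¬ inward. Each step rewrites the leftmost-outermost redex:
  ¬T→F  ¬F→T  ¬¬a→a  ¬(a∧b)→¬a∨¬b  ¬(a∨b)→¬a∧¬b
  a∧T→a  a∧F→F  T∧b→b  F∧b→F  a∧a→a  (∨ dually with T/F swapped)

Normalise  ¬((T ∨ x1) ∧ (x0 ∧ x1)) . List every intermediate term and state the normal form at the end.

Answer: normal form = ¬x0 ∨ ¬x1  (in 6 steps)

Reduction:
  start: ¬((T ∨ x1) ∧ (x0 ∧ x1))
  [1] ¬(T ∨ x1) ∨ ¬(x0 ∧ x1)
  [2] (¬T ∧ ¬x1) ∨ ¬(x0 ∧ x1)
  [3] (F ∧ ¬x1) ∨ ¬(x0 ∧ x1)
  [4] F ∨ ¬(x0 ∧ x1)
  [5] ¬(x0 ∧ x1)
  [6] ¬x0 ∨ ¬x1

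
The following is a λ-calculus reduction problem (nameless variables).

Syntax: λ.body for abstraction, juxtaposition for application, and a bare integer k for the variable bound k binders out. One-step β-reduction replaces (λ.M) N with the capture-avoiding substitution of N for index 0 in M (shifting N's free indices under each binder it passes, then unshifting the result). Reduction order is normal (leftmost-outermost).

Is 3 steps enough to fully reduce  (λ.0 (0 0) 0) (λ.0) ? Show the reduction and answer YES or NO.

Answer: NO — after 3 steps the term is (λ.0) (λ.0), not yet normal

Derivation:
  start: (λ.0 (0 0) 0) (λ.0)
  [1] (λ.0) ((λ.0) (λ.0)) (λ.0)
  [2] (λ.0) (λ.0) (λ.0)
  [3] (λ.0) (λ.0)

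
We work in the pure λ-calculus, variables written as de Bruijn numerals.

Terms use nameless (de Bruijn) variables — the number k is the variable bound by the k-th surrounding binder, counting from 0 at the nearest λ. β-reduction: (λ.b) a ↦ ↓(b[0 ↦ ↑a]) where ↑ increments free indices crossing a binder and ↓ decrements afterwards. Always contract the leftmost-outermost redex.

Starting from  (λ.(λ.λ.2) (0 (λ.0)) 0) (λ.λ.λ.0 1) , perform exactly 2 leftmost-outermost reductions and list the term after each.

Answer: after 2 steps: (λ.λ.λ.λ.0 1) (λ.λ.λ.0 1)

Working:
  start: (λ.(λ.λ.2) (0 (λ.0)) 0) (λ.λ.λ.0 1)
  [1] (λ.λ.λ.λ.λ.0 1) ((λ.λ.λ.0 1) (λ.0)) (λ.λ.λ.0 1)
  [2] (λ.λ.λ.λ.0 1) (λ.λ.λ.0 1)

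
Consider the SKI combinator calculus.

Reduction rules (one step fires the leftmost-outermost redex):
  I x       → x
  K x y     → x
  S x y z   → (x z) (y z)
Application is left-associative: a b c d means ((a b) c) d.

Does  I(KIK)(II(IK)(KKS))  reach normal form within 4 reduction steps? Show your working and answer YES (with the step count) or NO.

Answer: NO — after 4 steps the term is I(IK)(KKS), not yet normal

Derivation:
  start: I(KIK)(II(IK)(KKS))
  step 1: KIK(II(IK)(KKS))
  step 2: I(II(IK)(KKS))
  step 3: II(IK)(KKS)
  step 4: I(IK)(KKS)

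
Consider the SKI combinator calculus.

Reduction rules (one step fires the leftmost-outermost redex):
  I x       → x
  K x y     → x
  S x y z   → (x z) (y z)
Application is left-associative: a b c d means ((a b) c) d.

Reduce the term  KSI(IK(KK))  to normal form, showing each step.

Answer: normal form = S(K(KK))  (in 2 steps)

Reduction:
  start: KSI(IK(KK))
  [1] S(IK(KK))
  [2] S(K(KK))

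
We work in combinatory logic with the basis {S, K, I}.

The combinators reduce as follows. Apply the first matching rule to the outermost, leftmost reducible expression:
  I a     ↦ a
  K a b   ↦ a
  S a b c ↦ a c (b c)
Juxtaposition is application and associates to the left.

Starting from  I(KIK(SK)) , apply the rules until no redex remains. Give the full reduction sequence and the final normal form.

Answer: normal form = SK  (in 3 steps)

Reduction:
  start: I(KIK(SK))
  →1  KIK(SK)
  →2  I(SK)
  →3  SK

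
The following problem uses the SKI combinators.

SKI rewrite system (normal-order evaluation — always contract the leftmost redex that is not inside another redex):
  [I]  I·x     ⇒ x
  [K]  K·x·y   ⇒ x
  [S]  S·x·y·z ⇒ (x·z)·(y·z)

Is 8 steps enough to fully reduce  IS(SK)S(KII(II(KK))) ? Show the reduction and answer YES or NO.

  start: IS(SK)S(KII(II(KK)))
  step 1: S(SK)S(KII(II(KK)))
  step 2: SK(KII(II(KK)))(S(KII(II(KK))))
  step 3: K(S(KII(II(KK))))(KII(II(KK))(S(KII(II(KK)))))
  step 4: S(KII(II(KK)))
  step 5: S(I(II(KK)))
  step 6: S(II(KK))
  step 7: S(I(KK))
  step 8: S(KK)

Answer: YES — reaches normal form S(KK) in 8 ≤ 8 steps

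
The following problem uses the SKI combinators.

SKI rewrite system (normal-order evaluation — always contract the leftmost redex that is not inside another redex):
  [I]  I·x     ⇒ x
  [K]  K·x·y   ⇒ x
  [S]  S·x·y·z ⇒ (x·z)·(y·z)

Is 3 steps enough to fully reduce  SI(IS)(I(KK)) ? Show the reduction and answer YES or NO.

  start: SI(IS)(I(KK))
  [1] I(I(KK))(IS(I(KK)))
  [2] I(KK)(IS(I(KK)))
  [3] KK(IS(I(KK)))

Answer: NO — after 3 steps the term is KK(IS(I(KK))), not yet normal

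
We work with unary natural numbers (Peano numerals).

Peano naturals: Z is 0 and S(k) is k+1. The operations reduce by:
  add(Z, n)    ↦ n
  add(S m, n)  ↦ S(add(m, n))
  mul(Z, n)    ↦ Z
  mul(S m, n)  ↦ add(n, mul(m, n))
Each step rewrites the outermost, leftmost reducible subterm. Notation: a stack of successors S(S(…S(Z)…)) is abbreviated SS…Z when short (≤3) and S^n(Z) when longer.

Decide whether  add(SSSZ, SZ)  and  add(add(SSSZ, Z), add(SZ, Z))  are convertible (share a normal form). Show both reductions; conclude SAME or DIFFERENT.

Answer: SAME — A ⇓ S^4(Z), B ⇓ S^4(Z)

Derivation:
Term A:
  start: add(SSSZ, SZ)
  step 1: S(add(SSZ, SZ))
  step 2: S(S(add(SZ, SZ)))
  step 3: S(S(S(add(Z, SZ))))
  step 4: S^4(Z)

Term B:
  start: add(add(SSSZ, Z), add(SZ, Z))
  step 1: add(S(add(SSZ, Z)), add(SZ, Z))
  step 2: S(add(add(SSZ, Z), add(SZ, Z)))
  step 3: S(add(S(add(SZ, Z)), add(SZ, Z)))
  step 4: S(S(add(add(SZ, Z), add(SZ, Z))))
  step 5: S(S(add(S(add(Z, Z)), add(SZ, Z))))
  step 6: S(S(S(add(add(Z, Z), add(SZ, Z)))))
  step 7: S(S(S(add(Z, add(SZ, Z)))))
  step 8: S(S(S(add(SZ, Z))))
  step 9: S(S(S(S(add(Z, Z)))))
  step 10: S^4(Z)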